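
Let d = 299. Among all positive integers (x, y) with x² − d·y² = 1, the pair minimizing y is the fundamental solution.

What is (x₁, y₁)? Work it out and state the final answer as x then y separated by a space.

[17; 3,2,3,34] for √299; ℓ=4 ⇒ convergent index 3
k=0  a_k=17  p_k/q_k = 17/1
…
k=2  a_k=2  p_k/q_k = 121/7
k=3  a_k=3  p_k/q_k = 415/24
fundamental: x₁=415, y₁=24  (since 172225 − 299·576 = 1)

415 24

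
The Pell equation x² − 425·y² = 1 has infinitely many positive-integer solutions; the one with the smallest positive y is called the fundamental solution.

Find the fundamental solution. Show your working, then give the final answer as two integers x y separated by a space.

143649 6968

√425 = [20; 1,1,1,1,1,1,40, …], period ℓ=7 (odd) → k=13
a_0=20:  p_0=20·1+0=20,  q_0=20·0+1=1
a_1=1:  p_1=1·20+1=21,  q_1=1·1+0=1
…
a_3=1:  p_3=1·41+21=62,  q_3=1·2+1=3
…
a_5=1:  p_5=1·103+62=165,  q_5=1·5+3=8
a_6=1:  p_6=1·165+103=268,  q_6=1·8+5=13
a_7=40:  p_7=40·268+165=10885,  q_7=40·13+8=528
…
a_10=1:  p_10=1·22038+11153=33191,  q_10=1·1069+541=1610
a_11=1:  p_11=1·33191+22038=55229,  q_11=1·1610+1069=2679
a_12=1:  p_12=1·55229+33191=88420,  q_12=1·2679+1610=4289
a_13=1:  p_13=1·88420+55229=143649,  q_13=1·4289+2679=6968
→ (143649, 6968).  Check: 143649²=20635035201, 425·6968²=20635035200, difference 1.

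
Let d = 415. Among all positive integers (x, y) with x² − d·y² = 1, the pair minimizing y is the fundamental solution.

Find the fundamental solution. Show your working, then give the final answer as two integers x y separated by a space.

18412804 903849

√415 → a₀=20, period (2,1,2,4,6,…,1,2,40); ℓ=16 even so k=15
a_0=20:  p_0=20·1+0=20,  q_0=20·0+1=1
…
a_3=2:  p_3=2·61+41=163,  q_3=2·3+2=8
…
a_5=6:  p_5=6·713+163=4441,  q_5=6·35+8=218
a_6=1:  p_6=1·4441+713=5154,  q_6=1·218+35=253
a_7=1:  p_7=1·5154+4441=9595,  q_7=1·253+218=471
…
a_9=1:  p_9=1·33939+9595=43534,  q_9=1·1666+471=2137
a_10=1:  p_10=1·43534+33939=77473,  q_10=1·2137+1666=3803
…
a_14=1:  p_14=1·4730294+2110961=6841255,  q_14=1·232201+103623=335824
a_15=2:  p_15=2·6841255+4730294=18412804,  q_15=2·335824+232201=903849
(x₁, y₁) = (18412804, 903849);  18412804² − 415·903849² = 1 ✓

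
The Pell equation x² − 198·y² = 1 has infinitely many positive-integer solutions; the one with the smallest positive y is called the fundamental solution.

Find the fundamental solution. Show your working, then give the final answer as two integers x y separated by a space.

√198 = [14; 14,28, …], period ℓ=2 (even) → k=1
a_0=14:  p_0=14·1+0=14,  q_0=14·0+1=1
a_1=14:  p_1=14·14+1=197,  q_1=14·1+0=14
(x₁, y₁) = (197, 14);  197² − 198·14² = 1 ✓

197 14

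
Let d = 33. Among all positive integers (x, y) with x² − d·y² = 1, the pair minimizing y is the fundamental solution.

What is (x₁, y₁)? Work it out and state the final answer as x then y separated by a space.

[5; 1,2,1,10] for √33; ℓ=4 ⇒ convergent index 3
a_0=5:  p_0=5·1+0=5,  q_0=5·0+1=1
…
a_2=2:  p_2=2·6+5=17,  q_2=2·1+1=3
a_3=1:  p_3=1·17+6=23,  q_3=1·3+1=4
(x₁, y₁) = (23, 4);  23² − 33·4² = 1 ✓

23 4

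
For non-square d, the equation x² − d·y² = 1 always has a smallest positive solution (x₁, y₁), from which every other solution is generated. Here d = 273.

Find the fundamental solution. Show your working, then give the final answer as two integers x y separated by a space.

d=273: √d = [16; 1,1,10,1,1,32] (ℓ=6, even), read p_5/q_5
step 0: (16, 1)  from 16·(1,0) + (0,1)
…
step 2: (33, 2)  from 1·(17,1) + (16,1)
step 3: (347, 21)  from 10·(33,2) + (17,1)
step 4: (380, 23)  from 1·(347,21) + (33,2)
step 5: (727, 44)  from 1·(380,23) + (347,21)
(x₁, y₁) = (727, 44);  727² − 273·44² = 1 ✓

727 44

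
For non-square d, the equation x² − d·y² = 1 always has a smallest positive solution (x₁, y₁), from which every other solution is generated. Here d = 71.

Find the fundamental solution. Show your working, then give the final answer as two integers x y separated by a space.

d=71: √d = [8; 2,2,1,7,1,2,2,16] (ℓ=8, even), read p_7/q_7
i=0: a=8 ⇒ p=8, q=1
…
i=2: a=2 ⇒ p=42, q=5
i=3: a=1 ⇒ p=59, q=7
…
i=5: a=1 ⇒ p=514, q=61
i=6: a=2 ⇒ p=1483, q=176
i=7: a=2 ⇒ p=3480, q=413
fundamental: x₁=3480, y₁=413  (since 12110400 − 71·170569 = 1)

3480 413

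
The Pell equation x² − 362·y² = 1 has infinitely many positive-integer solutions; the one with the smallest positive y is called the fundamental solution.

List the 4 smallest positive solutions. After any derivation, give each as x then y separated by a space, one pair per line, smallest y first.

723 38
1045457 54948
1511730099 79454770
2185960677697 114891542472

√362 = [19; 38, …], period ℓ=1 (odd) → k=1
i=0: a=19 ⇒ p=19, q=1
i=1: a=38 ⇒ p=723, q=38
(x₁, y₁) = (723, 38);  723² − 362·38² = 1 ✓
(x_2, y_2) = (723·723 + 362·38·38, 723·38 + 38·723) = (1045457, 54948)
(x_3, y_3) = (723·1045457 + 362·38·54948, 723·54948 + 38·1045457) = (1511730099, 79454770)
(x_4, y_4) = (723·1511730099 + 362·38·79454770, 723·79454770 + 38·1511730099) = (2185960677697, 114891542472)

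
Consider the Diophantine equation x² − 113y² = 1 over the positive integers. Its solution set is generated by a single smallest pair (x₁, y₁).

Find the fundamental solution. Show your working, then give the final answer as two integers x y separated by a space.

[10; 1,1,1,2,2,1,1,1,20] for √113; ℓ=9 ⇒ convergent index 17
a_0=10:  p_0=10·1+0=10,  q_0=10·0+1=1
a_1=1:  p_1=1·10+1=11,  q_1=1·1+0=1
a_2=1:  p_2=1·11+10=21,  q_2=1·1+1=2
a_3=1:  p_3=1·21+11=32,  q_3=1·2+1=3
a_4=2:  p_4=2·32+21=85,  q_4=2·3+2=8
a_5=2:  p_5=2·85+32=202,  q_5=2·8+3=19
a_6=1:  p_6=1·202+85=287,  q_6=1·19+8=27
a_7=1:  p_7=1·287+202=489,  q_7=1·27+19=46
…
a_9=20:  p_9=20·776+489=16009,  q_9=20·73+46=1506
a_10=1:  p_10=1·16009+776=16785,  q_10=1·1506+73=1579
a_11=1:  p_11=1·16785+16009=32794,  q_11=1·1579+1506=3085
a_12=1:  p_12=1·32794+16785=49579,  q_12=1·3085+1579=4664
a_13=2:  p_13=2·49579+32794=131952,  q_13=2·4664+3085=12413
a_14=2:  p_14=2·131952+49579=313483,  q_14=2·12413+4664=29490
…
a_16=1:  p_16=1·445435+313483=758918,  q_16=1·41903+29490=71393
a_17=1:  p_17=1·758918+445435=1204353,  q_17=1·71393+41903=113296
fundamental: x₁=1204353, y₁=113296  (since 1450466148609 − 113·12835983616 = 1)

1204353 113296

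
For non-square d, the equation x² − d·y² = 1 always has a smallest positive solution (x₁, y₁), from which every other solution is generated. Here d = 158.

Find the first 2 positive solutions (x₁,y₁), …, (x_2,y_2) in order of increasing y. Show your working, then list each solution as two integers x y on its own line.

√158 → a₀=12, period (1,1,3,12,3,1,1,24); ℓ=8 even so k=7
k=0  a_k=12  p_k/q_k = 12/1
…
k=4  a_k=12  p_k/q_k = 1081/86
…
k=6  a_k=1  p_k/q_k = 4412/351
k=7  a_k=1  p_k/q_k = 7743/616
(x₁, y₁) = (7743, 616);  7743² − 158·616² = 1 ✓
n=2: (7743,616)∘(7743,616) = (7743·7743+158·616·616, 7743·616+616·7743) = (119908097,9539376)

7743 616
119908097 9539376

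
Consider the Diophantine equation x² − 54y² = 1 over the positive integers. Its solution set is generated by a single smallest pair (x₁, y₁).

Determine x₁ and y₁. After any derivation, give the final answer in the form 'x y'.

√54 = [7; 2,1,6,1,2,14, …], period ℓ=6 (even) → k=5
step 0: (7, 1)  from 7·(1,0) + (0,1)
…
step 2: (22, 3)  from 1·(15,2) + (7,1)
…
step 4: (169, 23)  from 1·(147,20) + (22,3)
step 5: (485, 66)  from 2·(169,23) + (147,20)
(x₁, y₁) = (485, 66);  485² − 54·66² = 1 ✓

485 66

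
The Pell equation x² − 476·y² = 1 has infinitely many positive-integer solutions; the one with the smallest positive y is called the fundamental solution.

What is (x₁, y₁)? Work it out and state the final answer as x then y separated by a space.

28799 1320

[21; 1,4,2,10,2,4,1,42] for √476; ℓ=8 ⇒ convergent index 7
k=0  a_k=21  p_k/q_k = 21/1
…
k=2  a_k=4  p_k/q_k = 109/5
k=3  a_k=2  p_k/q_k = 240/11
…
k=6  a_k=4  p_k/q_k = 23541/1079
k=7  a_k=1  p_k/q_k = 28799/1320
→ (28799, 1320).  Check: 28799²=829382401, 476·1320²=829382400, difference 1.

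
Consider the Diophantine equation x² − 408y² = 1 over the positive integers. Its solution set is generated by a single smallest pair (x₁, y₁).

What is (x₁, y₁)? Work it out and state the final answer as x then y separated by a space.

101 5

d=408: √d = [20; 5,40] (ℓ=2, even), read p_1/q_1
a_0=20:  p_0=20·1+0=20,  q_0=20·0+1=1
a_1=5:  p_1=5·20+1=101,  q_1=5·1+0=5
→ (101, 5).  Check: 101²=10201, 408·5²=10200, difference 1.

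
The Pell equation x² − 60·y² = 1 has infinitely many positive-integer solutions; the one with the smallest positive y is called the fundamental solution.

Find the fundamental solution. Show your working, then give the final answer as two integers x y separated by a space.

31 4

d=60: √d = [7; 1,2,1,14] (ℓ=4, even), read p_3/q_3
i=0: a=7 ⇒ p=7, q=1
…
i=2: a=2 ⇒ p=23, q=3
i=3: a=1 ⇒ p=31, q=4
→ (31, 4).  Check: 31²=961, 60·4²=960, difference 1.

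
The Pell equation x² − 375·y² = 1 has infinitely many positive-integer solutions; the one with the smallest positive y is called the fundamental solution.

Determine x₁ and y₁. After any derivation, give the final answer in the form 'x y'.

15124 781

√375 = [19; 2,1,2,1,5,1,2,1,2,38, …], period ℓ=10 (even) → k=9
k=0  a_k=19  p_k/q_k = 19/1
k=1  a_k=2  p_k/q_k = 39/2
…
k=3  a_k=2  p_k/q_k = 155/8
…
k=8  a_k=1  p_k/q_k = 5519/285
k=9  a_k=2  p_k/q_k = 15124/781
fundamental: x₁=15124, y₁=781  (since 228735376 − 375·609961 = 1)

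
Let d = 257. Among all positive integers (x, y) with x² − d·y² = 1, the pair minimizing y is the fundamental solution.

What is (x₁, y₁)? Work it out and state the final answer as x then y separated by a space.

513 32

d=257: √d = [16; 32] (ℓ=1, odd), read p_1/q_1
k=0  a_k=16  p_k/q_k = 16/1
k=1  a_k=32  p_k/q_k = 513/32
(x₁, y₁) = (513, 32);  513² − 257·32² = 1 ✓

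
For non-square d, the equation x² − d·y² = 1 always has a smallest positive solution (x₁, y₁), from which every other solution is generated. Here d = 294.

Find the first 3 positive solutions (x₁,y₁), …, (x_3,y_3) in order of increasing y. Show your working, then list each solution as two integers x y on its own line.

4801 280
46099201 2688560
442644523201 25815552840

√294 = [17; 6,1,4,1,6,34, …], period ℓ=6 (even) → k=5
k=0  a_k=17  p_k/q_k = 17/1
k=1  a_k=6  p_k/q_k = 103/6
k=2  a_k=1  p_k/q_k = 120/7
…
k=4  a_k=1  p_k/q_k = 703/41
k=5  a_k=6  p_k/q_k = 4801/280
fundamental: x₁=4801, y₁=280  (since 23049601 − 294·78400 = 1)
(x_2, y_2) = (4801·4801 + 294·280·280, 4801·280 + 280·4801) = (46099201, 2688560)
(x_3, y_3) = (4801·46099201 + 294·280·2688560, 4801·2688560 + 280·46099201) = (442644523201, 25815552840)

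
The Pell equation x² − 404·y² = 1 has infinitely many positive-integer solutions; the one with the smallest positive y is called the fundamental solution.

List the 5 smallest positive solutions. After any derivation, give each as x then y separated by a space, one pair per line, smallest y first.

√404 = [20; 10,40, …], period ℓ=2 (even) → k=1
i=0: a=20 ⇒ p=20, q=1
i=1: a=10 ⇒ p=201, q=10
fundamental: x₁=201, y₁=10  (since 40401 − 404·100 = 1)
(x_2, y_2) = (201·201 + 404·10·10, 201·10 + 10·201) = (80801, 4020)
(x_3, y_3) = (201·80801 + 404·10·4020, 201·4020 + 10·80801) = (32481801, 1616030)
(x_4, y_4) = (201·32481801 + 404·10·1616030, 201·1616030 + 10·32481801) = (13057603201, 649640040)
(x_5, y_5) = (201·13057603201 + 404·10·649640040, 201·649640040 + 10·13057603201) = (5249124005001, 261153680050)

201 10
80801 4020
32481801 1616030
13057603201 649640040
5249124005001 261153680050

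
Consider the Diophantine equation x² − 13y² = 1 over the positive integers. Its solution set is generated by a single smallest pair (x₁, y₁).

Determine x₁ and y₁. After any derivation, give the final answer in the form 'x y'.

√13 = [3; 1,1,1,1,6, …], period ℓ=5 (odd) → k=9
i=0: a=3 ⇒ p=3, q=1
…
i=2: a=1 ⇒ p=7, q=2
…
i=8: a=1 ⇒ p=393, q=109
i=9: a=1 ⇒ p=649, q=180
fundamental: x₁=649, y₁=180  (since 421201 − 13·32400 = 1)

649 180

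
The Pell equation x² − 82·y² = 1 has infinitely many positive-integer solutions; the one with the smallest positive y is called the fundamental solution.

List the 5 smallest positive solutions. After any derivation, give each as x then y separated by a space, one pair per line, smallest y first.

163 18
53137 5868
17322499 1912950
5647081537 623615832
1840931258563 203296848282

[9; 18] for √82; ℓ=1 ⇒ convergent index 1
i=0: a=9 ⇒ p=9, q=1
i=1: a=18 ⇒ p=163, q=18
fundamental: x₁=163, y₁=18  (since 26569 − 82·324 = 1)
k=2:  x_2 = 163·163+82·18·18 = 53137,  y_2 = 163·18+18·163 = 5868
k=3:  x_3 = 163·53137+82·18·5868 = 17322499,  y_3 = 163·5868+18·53137 = 1912950
k=4:  x_4 = 163·17322499+82·18·1912950 = 5647081537,  y_4 = 163·1912950+18·17322499 = 623615832
k=5:  x_5 = 163·5647081537+82·18·623615832 = 1840931258563,  y_5 = 163·623615832+18·5647081537 = 203296848282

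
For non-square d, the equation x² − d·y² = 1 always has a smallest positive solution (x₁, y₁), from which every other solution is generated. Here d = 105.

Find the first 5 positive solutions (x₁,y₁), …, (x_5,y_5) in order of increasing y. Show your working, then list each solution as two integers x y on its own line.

41 4
3361 328
275561 26892
22592641 2204816
1852321001 180768020

√105 → a₀=10, period (4,20); ℓ=2 even so k=1
a_0=10:  p_0=10·1+0=10,  q_0=10·0+1=1
a_1=4:  p_1=4·10+1=41,  q_1=4·1+0=4
fundamental: x₁=41, y₁=4  (since 1681 − 105·16 = 1)
(41+4√105)^2 = 3361 + 328√105
(41+4√105)^3 = 275561 + 26892√105
(41+4√105)^4 = 22592641 + 2204816√105
(41+4√105)^5 = 1852321001 + 180768020√105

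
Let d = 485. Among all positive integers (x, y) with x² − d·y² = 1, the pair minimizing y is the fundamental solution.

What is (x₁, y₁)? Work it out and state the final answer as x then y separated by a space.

969 44

d=485: √d = [22; 44] (ℓ=1, odd), read p_1/q_1
k=0  a_k=22  p_k/q_k = 22/1
k=1  a_k=44  p_k/q_k = 969/44
(x₁, y₁) = (969, 44);  969² − 485·44² = 1 ✓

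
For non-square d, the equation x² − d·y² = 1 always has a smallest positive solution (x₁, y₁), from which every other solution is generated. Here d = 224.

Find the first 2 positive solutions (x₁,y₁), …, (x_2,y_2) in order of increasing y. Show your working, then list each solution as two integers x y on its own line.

√224 = [14; 1,28, …], period ℓ=2 (even) → k=1
k=0  a_k=14  p_k/q_k = 14/1
k=1  a_k=1  p_k/q_k = 15/1
→ (15, 1).  Check: 15²=225, 224·1²=224, difference 1.
k=2:  x_2 = 15·15+224·1·1 = 449,  y_2 = 15·1+1·15 = 30

15 1
449 30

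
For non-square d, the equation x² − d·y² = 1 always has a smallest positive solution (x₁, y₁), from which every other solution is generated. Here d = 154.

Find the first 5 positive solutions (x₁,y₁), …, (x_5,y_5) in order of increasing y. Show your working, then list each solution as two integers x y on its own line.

√154 = [12; 2,2,3,1,2,1,3,2,2,24, …], period ℓ=10 (even) → k=9
a_0=12:  p_0=12·1+0=12,  q_0=12·0+1=1
a_1=2:  p_1=2·12+1=25,  q_1=2·1+0=2
…
a_6=1:  p_6=1·757+273=1030,  q_6=1·61+22=83
a_7=3:  p_7=3·1030+757=3847,  q_7=3·83+61=310
a_8=2:  p_8=2·3847+1030=8724,  q_8=2·310+83=703
a_9=2:  p_9=2·8724+3847=21295,  q_9=2·703+310=1716
→ (21295, 1716).  Check: 21295²=453477025, 154·1716²=453477024, difference 1.
(x_2, y_2) = (21295·21295 + 154·1716·1716, 21295·1716 + 1716·21295) = (906954049, 73084440)
(x_3, y_3) = (21295·906954049 + 154·1716·73084440, 21295·73084440 + 1716·906954049) = (38627172925615, 3112666297884)
(x_4, y_4) = (21295·38627172925615 + 154·1716·3112666297884, 21295·3112666297884 + 1716·38627172925615) = (1645131293994988801, 132568457553795120)
(x_5, y_5) = (21295·1645131293994988801 + 154·1716·132568457553795120, 21295·132568457553795120 + 1716·1645131293994988801) = (70066141772619400108975, 5646090604103467862916)

21295 1716
906954049 73084440
38627172925615 3112666297884
1645131293994988801 132568457553795120
70066141772619400108975 5646090604103467862916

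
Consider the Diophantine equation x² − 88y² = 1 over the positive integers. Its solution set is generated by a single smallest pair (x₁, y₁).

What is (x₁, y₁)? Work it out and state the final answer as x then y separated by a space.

√88 = [9; 2,1,1,1,2,18, …], period ℓ=6 (even) → k=5
i=0: a=9 ⇒ p=9, q=1
…
i=3: a=1 ⇒ p=47, q=5
i=4: a=1 ⇒ p=75, q=8
i=5: a=2 ⇒ p=197, q=21
→ (197, 21).  Check: 197²=38809, 88·21²=38808, difference 1.

197 21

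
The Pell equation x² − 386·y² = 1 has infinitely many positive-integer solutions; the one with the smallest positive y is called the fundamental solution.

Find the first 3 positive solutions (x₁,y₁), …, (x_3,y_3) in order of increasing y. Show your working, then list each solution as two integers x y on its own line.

111555 5678
24889036049 1266818580
5552992832780835 282639893378122

√386 → a₀=19, period (1,1,1,4,1,18,1,4,1,1,1,38); ℓ=12 even so k=11
step 0: (19, 1)  from 19·(1,0) + (0,1)
step 1: (20, 1)  from 1·(19,1) + (1,0)
…
step 7: (6621, 337)  from 1·(6287,320) + (334,17)
…
step 10: (72163, 3673)  from 1·(39392,2005) + (32771,1668)
step 11: (111555, 5678)  from 1·(72163,3673) + (39392,2005)
fundamental: x₁=111555, y₁=5678  (since 12444518025 − 386·32239684 = 1)
(x_2, y_2) = (111555·111555 + 386·5678·5678, 111555·5678 + 5678·111555) = (24889036049, 1266818580)
(x_3, y_3) = (111555·24889036049 + 386·5678·1266818580, 111555·1266818580 + 5678·24889036049) = (5552992832780835, 282639893378122)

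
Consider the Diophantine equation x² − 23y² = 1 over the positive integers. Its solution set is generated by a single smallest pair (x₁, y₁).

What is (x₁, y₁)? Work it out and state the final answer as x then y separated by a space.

d=23: √d = [4; 1,3,1,8] (ℓ=4, even), read p_3/q_3
i=0: a=4 ⇒ p=4, q=1
…
i=2: a=3 ⇒ p=19, q=4
i=3: a=1 ⇒ p=24, q=5
fundamental: x₁=24, y₁=5  (since 576 − 23·25 = 1)

24 5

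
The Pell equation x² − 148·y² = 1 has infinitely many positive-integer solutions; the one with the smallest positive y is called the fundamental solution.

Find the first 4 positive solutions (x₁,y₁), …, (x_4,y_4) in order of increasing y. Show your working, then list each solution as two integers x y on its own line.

73 6
10657 876
1555849 127890
227143297 18671064

[12; 6,24] for √148; ℓ=2 ⇒ convergent index 1
step 0: (12, 1)  from 12·(1,0) + (0,1)
step 1: (73, 6)  from 6·(12,1) + (1,0)
→ (73, 6).  Check: 73²=5329, 148·6²=5328, difference 1.
n=2: (73,6)∘(73,6) = (73·73+148·6·6, 73·6+6·73) = (10657,876)
n=3: (10657,876)∘(73,6) = (73·10657+148·6·876, 73·876+6·10657) = (1555849,127890)
n=4: (1555849,127890)∘(73,6) = (73·1555849+148·6·127890, 73·127890+6·1555849) = (227143297,18671064)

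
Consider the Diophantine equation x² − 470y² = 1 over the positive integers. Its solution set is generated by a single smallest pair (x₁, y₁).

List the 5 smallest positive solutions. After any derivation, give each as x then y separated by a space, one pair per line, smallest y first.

1691 78
5718961 263796
19341524411 892157994
65413029839041 3017278071912
221226847574112251 10204433547048390

√470 → a₀=21, period (1,2,8,2,1,42); ℓ=6 even so k=5
k=0  a_k=21  p_k/q_k = 21/1
k=1  a_k=1  p_k/q_k = 22/1
k=2  a_k=2  p_k/q_k = 65/3
k=3  a_k=8  p_k/q_k = 542/25
k=4  a_k=2  p_k/q_k = 1149/53
k=5  a_k=1  p_k/q_k = 1691/78
→ (1691, 78).  Check: 1691²=2859481, 470·78²=2859480, difference 1.
(1691+78√470)^2 = 5718961 + 263796√470
(1691+78√470)^3 = 19341524411 + 892157994√470
(1691+78√470)^4 = 65413029839041 + 3017278071912√470
(1691+78√470)^5 = 221226847574112251 + 10204433547048390√470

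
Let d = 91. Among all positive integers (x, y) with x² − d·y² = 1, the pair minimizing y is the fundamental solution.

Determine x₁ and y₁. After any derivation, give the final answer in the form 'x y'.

d=91: √d = [9; 1,1,5,1,5,1,1,18] (ℓ=8, even), read p_7/q_7
step 0: (9, 1)  from 9·(1,0) + (0,1)
step 1: (10, 1)  from 1·(9,1) + (1,0)
…
step 3: (105, 11)  from 5·(19,2) + (10,1)
step 4: (124, 13)  from 1·(105,11) + (19,2)
step 5: (725, 76)  from 5·(124,13) + (105,11)
step 6: (849, 89)  from 1·(725,76) + (124,13)
step 7: (1574, 165)  from 1·(849,89) + (725,76)
fundamental: x₁=1574, y₁=165  (since 2477476 − 91·27225 = 1)

1574 165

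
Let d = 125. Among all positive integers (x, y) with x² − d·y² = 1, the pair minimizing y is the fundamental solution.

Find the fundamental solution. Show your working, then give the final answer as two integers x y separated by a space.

930249 83204

d=125: √d = [11; 5,1,1,5,22] (ℓ=5, odd), read p_9/q_9
i=0: a=11 ⇒ p=11, q=1
…
i=4: a=5 ⇒ p=682, q=61
…
i=8: a=1 ⇒ p=167761, q=15005
i=9: a=5 ⇒ p=930249, q=83204
(x₁, y₁) = (930249, 83204);  930249² − 125·83204² = 1 ✓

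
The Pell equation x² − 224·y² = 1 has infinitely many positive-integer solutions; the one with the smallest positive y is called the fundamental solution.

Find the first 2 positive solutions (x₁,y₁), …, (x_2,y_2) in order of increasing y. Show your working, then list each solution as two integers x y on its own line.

[14; 1,28] for √224; ℓ=2 ⇒ convergent index 1
k=0  a_k=14  p_k/q_k = 14/1
k=1  a_k=1  p_k/q_k = 15/1
fundamental: x₁=15, y₁=1  (since 225 − 224·1 = 1)
(x_2, y_2) = (15·15 + 224·1·1, 15·1 + 1·15) = (449, 30)

15 1
449 30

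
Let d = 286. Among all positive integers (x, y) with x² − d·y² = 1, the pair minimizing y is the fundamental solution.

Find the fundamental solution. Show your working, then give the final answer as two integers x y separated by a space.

√286 → a₀=16, period (1,10,3,3,2,3,3,10,1,32); ℓ=10 even so k=9
i=0: a=16 ⇒ p=16, q=1
i=1: a=1 ⇒ p=17, q=1
…
i=8: a=10 ⇒ p=512132, q=30283
i=9: a=1 ⇒ p=561835, q=33222
(x₁, y₁) = (561835, 33222);  561835² − 286·33222² = 1 ✓

561835 33222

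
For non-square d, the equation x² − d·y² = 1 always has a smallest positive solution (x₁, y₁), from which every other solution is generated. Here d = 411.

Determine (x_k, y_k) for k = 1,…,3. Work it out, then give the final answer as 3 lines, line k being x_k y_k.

49730 2453
4946145799 243975380
491943661118810 24265791292347

d=411: √d = [20; 3,1,1,1,19,1,1,1,3,40] (ℓ=10, even), read p_9/q_9
i=0: a=20 ⇒ p=20, q=1
i=1: a=3 ⇒ p=61, q=3
i=2: a=1 ⇒ p=81, q=4
…
i=4: a=1 ⇒ p=223, q=11
i=5: a=19 ⇒ p=4379, q=216
i=6: a=1 ⇒ p=4602, q=227
i=7: a=1 ⇒ p=8981, q=443
i=8: a=1 ⇒ p=13583, q=670
i=9: a=3 ⇒ p=49730, q=2453
fundamental: x₁=49730, y₁=2453  (since 2473072900 − 411·6017209 = 1)
(49730+2453√411)^2 = 4946145799 + 243975380√411
(49730+2453√411)^3 = 491943661118810 + 24265791292347√411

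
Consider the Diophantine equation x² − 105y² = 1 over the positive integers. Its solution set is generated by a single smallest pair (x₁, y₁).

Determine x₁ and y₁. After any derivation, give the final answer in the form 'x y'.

41 4

√105 = [10; 4,20, …], period ℓ=2 (even) → k=1
k=0  a_k=10  p_k/q_k = 10/1
k=1  a_k=4  p_k/q_k = 41/4
→ (41, 4).  Check: 41²=1681, 105·4²=1680, difference 1.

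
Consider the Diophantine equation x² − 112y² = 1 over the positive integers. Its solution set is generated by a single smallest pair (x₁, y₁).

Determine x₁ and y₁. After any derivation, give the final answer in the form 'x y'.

√112 → a₀=10, period (1,1,2,1,1,20); ℓ=6 even so k=5
k=0  a_k=10  p_k/q_k = 10/1
k=1  a_k=1  p_k/q_k = 11/1
…
k=4  a_k=1  p_k/q_k = 74/7
k=5  a_k=1  p_k/q_k = 127/12
→ (127, 12).  Check: 127²=16129, 112·12²=16128, difference 1.

127 12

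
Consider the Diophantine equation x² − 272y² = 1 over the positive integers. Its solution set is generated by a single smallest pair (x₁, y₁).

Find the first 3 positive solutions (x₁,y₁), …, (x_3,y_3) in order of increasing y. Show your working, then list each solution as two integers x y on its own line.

[16; 2,32] for √272; ℓ=2 ⇒ convergent index 1
step 0: (16, 1)  from 16·(1,0) + (0,1)
step 1: (33, 2)  from 2·(16,1) + (1,0)
fundamental: x₁=33, y₁=2  (since 1089 − 272·4 = 1)
(x_2, y_2) = (33·33 + 272·2·2, 33·2 + 2·33) = (2177, 132)
(x_3, y_3) = (33·2177 + 272·2·132, 33·132 + 2·2177) = (143649, 8710)

33 2
2177 132
143649 8710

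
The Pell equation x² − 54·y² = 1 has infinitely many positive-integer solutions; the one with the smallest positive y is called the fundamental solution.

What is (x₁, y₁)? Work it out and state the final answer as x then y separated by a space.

485 66

√54 = [7; 2,1,6,1,2,14, …], period ℓ=6 (even) → k=5
k=0  a_k=7  p_k/q_k = 7/1
…
k=3  a_k=6  p_k/q_k = 147/20
k=4  a_k=1  p_k/q_k = 169/23
k=5  a_k=2  p_k/q_k = 485/66
→ (485, 66).  Check: 485²=235225, 54·66²=235224, difference 1.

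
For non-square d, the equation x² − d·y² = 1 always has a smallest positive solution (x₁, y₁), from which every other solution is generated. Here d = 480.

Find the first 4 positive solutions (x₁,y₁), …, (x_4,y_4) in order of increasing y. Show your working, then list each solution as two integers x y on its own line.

241 11
116161 5302
55989361 2555553
26986755841 1231771244

[21; 1,9,1,42] for √480; ℓ=4 ⇒ convergent index 3
i=0: a=21 ⇒ p=21, q=1
i=1: a=1 ⇒ p=22, q=1
i=2: a=9 ⇒ p=219, q=10
i=3: a=1 ⇒ p=241, q=11
fundamental: x₁=241, y₁=11  (since 58081 − 480·121 = 1)
(x_2, y_2) = (241·241 + 480·11·11, 241·11 + 11·241) = (116161, 5302)
(x_3, y_3) = (241·116161 + 480·11·5302, 241·5302 + 11·116161) = (55989361, 2555553)
(x_4, y_4) = (241·55989361 + 480·11·2555553, 241·2555553 + 11·55989361) = (26986755841, 1231771244)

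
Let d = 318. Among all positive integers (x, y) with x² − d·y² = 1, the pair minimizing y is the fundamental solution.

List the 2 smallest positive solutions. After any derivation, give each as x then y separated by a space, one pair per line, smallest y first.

107 6
22897 1284

[17; 1,4,1,34] for √318; ℓ=4 ⇒ convergent index 3
a_0=17:  p_0=17·1+0=17,  q_0=17·0+1=1
a_1=1:  p_1=1·17+1=18,  q_1=1·1+0=1
a_2=4:  p_2=4·18+17=89,  q_2=4·1+1=5
a_3=1:  p_3=1·89+18=107,  q_3=1·5+1=6
→ (107, 6).  Check: 107²=11449, 318·6²=11448, difference 1.
(107+6√318)^2 = 22897 + 1284√318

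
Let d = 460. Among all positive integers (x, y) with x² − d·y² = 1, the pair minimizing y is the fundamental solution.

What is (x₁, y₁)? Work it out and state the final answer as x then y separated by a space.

√460 → a₀=21, period (2,4,3,1,2,10,2,1,3,4,2,42); ℓ=12 even so k=11
k=0  a_k=21  p_k/q_k = 21/1
…
k=3  a_k=3  p_k/q_k = 622/29
k=4  a_k=1  p_k/q_k = 815/38
…
k=8  a_k=1  p_k/q_k = 72257/3369
…
k=10  a_k=4  p_k/q_k = 1135029/52921
k=11  a_k=2  p_k/q_k = 2535751/118230
→ (2535751, 118230).  Check: 2535751²=6430033134001, 460·118230²=6430033134000, difference 1.

2535751 118230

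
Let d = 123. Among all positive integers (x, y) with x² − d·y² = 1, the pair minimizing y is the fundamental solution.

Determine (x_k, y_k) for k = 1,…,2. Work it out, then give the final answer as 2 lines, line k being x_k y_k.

122 11
29767 2684

[11; 11,22] for √123; ℓ=2 ⇒ convergent index 1
step 0: (11, 1)  from 11·(1,0) + (0,1)
step 1: (122, 11)  from 11·(11,1) + (1,0)
(x₁, y₁) = (122, 11);  122² − 123·11² = 1 ✓
n=2: (122,11)∘(122,11) = (122·122+123·11·11, 122·11+11·122) = (29767,2684)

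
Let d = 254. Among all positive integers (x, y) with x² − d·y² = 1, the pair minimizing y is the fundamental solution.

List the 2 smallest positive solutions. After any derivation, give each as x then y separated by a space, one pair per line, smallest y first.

[15; 1,14,1,30] for √254; ℓ=4 ⇒ convergent index 3
a_0=15:  p_0=15·1+0=15,  q_0=15·0+1=1
…
a_2=14:  p_2=14·16+15=239,  q_2=14·1+1=15
a_3=1:  p_3=1·239+16=255,  q_3=1·15+1=16
→ (255, 16).  Check: 255²=65025, 254·16²=65024, difference 1.
n=2: (255,16)∘(255,16) = (255·255+254·16·16, 255·16+16·255) = (130049,8160)

255 16
130049 8160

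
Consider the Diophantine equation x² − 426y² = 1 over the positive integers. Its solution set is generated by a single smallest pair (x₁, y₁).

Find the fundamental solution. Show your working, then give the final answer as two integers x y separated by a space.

88751 4300

√426 → a₀=20, period (1,1,1,3,2,6,2,3,1,1,1,40); ℓ=12 even so k=11
i=0: a=20 ⇒ p=20, q=1
…
i=4: a=3 ⇒ p=227, q=11
…
i=6: a=6 ⇒ p=3323, q=161
…
i=10: a=1 ⇒ p=56780, q=2751
i=11: a=1 ⇒ p=88751, q=4300
(x₁, y₁) = (88751, 4300);  88751² − 426·4300² = 1 ✓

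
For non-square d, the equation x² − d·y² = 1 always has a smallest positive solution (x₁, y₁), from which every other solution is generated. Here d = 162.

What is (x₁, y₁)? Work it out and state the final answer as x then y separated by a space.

√162 = [12; 1,2,1,2,12,2,1,2,1,24, …], period ℓ=10 (even) → k=9
step 0: (12, 1)  from 12·(1,0) + (0,1)
step 1: (13, 1)  from 1·(12,1) + (1,0)
step 2: (38, 3)  from 2·(13,1) + (12,1)
step 3: (51, 4)  from 1·(38,3) + (13,1)
…
step 5: (1731, 136)  from 12·(140,11) + (51,4)
step 6: (3602, 283)  from 2·(1731,136) + (140,11)
…
step 8: (14268, 1121)  from 2·(5333,419) + (3602,283)
step 9: (19601, 1540)  from 1·(14268,1121) + (5333,419)
fundamental: x₁=19601, y₁=1540  (since 384199201 − 162·2371600 = 1)

19601 1540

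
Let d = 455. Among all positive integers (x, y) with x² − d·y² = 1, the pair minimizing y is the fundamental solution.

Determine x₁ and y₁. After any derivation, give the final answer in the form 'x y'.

64 3

d=455: √d = [21; 3,42] (ℓ=2, even), read p_1/q_1
step 0: (21, 1)  from 21·(1,0) + (0,1)
step 1: (64, 3)  from 3·(21,1) + (1,0)
fundamental: x₁=64, y₁=3  (since 4096 − 455·9 = 1)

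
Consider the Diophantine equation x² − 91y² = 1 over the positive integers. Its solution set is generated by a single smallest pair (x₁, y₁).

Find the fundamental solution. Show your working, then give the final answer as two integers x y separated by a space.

1574 165

√91 = [9; 1,1,5,1,5,1,1,18, …], period ℓ=8 (even) → k=7
i=0: a=9 ⇒ p=9, q=1
i=1: a=1 ⇒ p=10, q=1
i=2: a=1 ⇒ p=19, q=2
i=3: a=5 ⇒ p=105, q=11
i=4: a=1 ⇒ p=124, q=13
i=5: a=5 ⇒ p=725, q=76
i=6: a=1 ⇒ p=849, q=89
i=7: a=1 ⇒ p=1574, q=165
(x₁, y₁) = (1574, 165);  1574² − 91·165² = 1 ✓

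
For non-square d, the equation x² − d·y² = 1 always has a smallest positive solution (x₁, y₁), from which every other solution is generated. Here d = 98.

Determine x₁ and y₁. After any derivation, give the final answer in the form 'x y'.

√98 → a₀=9, period (1,8,1,18); ℓ=4 even so k=3
step 0: (9, 1)  from 9·(1,0) + (0,1)
step 1: (10, 1)  from 1·(9,1) + (1,0)
step 2: (89, 9)  from 8·(10,1) + (9,1)
step 3: (99, 10)  from 1·(89,9) + (10,1)
(x₁, y₁) = (99, 10);  99² − 98·10² = 1 ✓

99 10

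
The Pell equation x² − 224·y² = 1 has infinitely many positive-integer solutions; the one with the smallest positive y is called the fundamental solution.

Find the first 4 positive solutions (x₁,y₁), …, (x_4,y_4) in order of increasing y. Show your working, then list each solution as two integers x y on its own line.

√224 = [14; 1,28, …], period ℓ=2 (even) → k=1
step 0: (14, 1)  from 14·(1,0) + (0,1)
step 1: (15, 1)  from 1·(14,1) + (1,0)
→ (15, 1).  Check: 15²=225, 224·1²=224, difference 1.
k=2:  x_2 = 15·15+224·1·1 = 449,  y_2 = 15·1+1·15 = 30
k=3:  x_3 = 15·449+224·1·30 = 13455,  y_3 = 15·30+1·449 = 899
k=4:  x_4 = 15·13455+224·1·899 = 403201,  y_4 = 15·899+1·13455 = 26940

15 1
449 30
13455 899
403201 26940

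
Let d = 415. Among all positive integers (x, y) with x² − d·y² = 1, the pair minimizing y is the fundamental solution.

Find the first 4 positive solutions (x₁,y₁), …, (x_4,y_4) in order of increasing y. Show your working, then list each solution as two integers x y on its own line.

18412804 903849
678062702284831 33284788965192
24970071273761872339444 1225732590794885332887
919538056459614718055705397121 45138347901436822389057205104

√415 → a₀=20, period (2,1,2,4,6,…,1,2,40); ℓ=16 even so k=15
k=0  a_k=20  p_k/q_k = 20/1
k=1  a_k=2  p_k/q_k = 41/2
…
k=3  a_k=2  p_k/q_k = 163/8
k=4  a_k=4  p_k/q_k = 713/35
k=5  a_k=6  p_k/q_k = 4441/218
k=6  a_k=1  p_k/q_k = 5154/253
k=7  a_k=1  p_k/q_k = 9595/471
…
k=9  a_k=1  p_k/q_k = 43534/2137
k=10  a_k=1  p_k/q_k = 77473/3803
k=11  a_k=6  p_k/q_k = 508372/24955
k=12  a_k=4  p_k/q_k = 2110961/103623
k=13  a_k=2  p_k/q_k = 4730294/232201
k=14  a_k=1  p_k/q_k = 6841255/335824
k=15  a_k=2  p_k/q_k = 18412804/903849
→ (18412804, 903849).  Check: 18412804²=339031351142416, 415·903849²=339031351142415, difference 1.
(18412804+903849√415)^2 = 678062702284831 + 33284788965192√415
(18412804+903849√415)^3 = 24970071273761872339444 + 1225732590794885332887√415
(18412804+903849√415)^4 = 919538056459614718055705397121 + 45138347901436822389057205104√415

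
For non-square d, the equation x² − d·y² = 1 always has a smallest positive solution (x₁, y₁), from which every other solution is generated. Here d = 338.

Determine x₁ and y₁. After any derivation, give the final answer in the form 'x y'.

114243 6214

√338 → a₀=18, period (2,1,1,2,36); ℓ=5 odd so k=9
k=0  a_k=18  p_k/q_k = 18/1
…
k=5  a_k=36  p_k/q_k = 8696/473
…
k=8  a_k=1  p_k/q_k = 43958/2391
k=9  a_k=2  p_k/q_k = 114243/6214
fundamental: x₁=114243, y₁=6214  (since 13051463049 − 338·38613796 = 1)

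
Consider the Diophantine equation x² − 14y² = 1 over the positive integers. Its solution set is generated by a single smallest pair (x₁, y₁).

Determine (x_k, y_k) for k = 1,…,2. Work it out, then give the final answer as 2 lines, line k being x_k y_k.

15 4
449 120

[3; 1,2,1,6] for √14; ℓ=4 ⇒ convergent index 3
step 0: (3, 1)  from 3·(1,0) + (0,1)
…
step 2: (11, 3)  from 2·(4,1) + (3,1)
step 3: (15, 4)  from 1·(11,3) + (4,1)
→ (15, 4).  Check: 15²=225, 14·4²=224, difference 1.
k=2:  x_2 = 15·15+14·4·4 = 449,  y_2 = 15·4+4·15 = 120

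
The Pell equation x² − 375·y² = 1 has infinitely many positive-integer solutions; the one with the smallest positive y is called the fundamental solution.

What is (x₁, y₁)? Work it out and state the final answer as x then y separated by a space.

15124 781

[19; 2,1,2,1,5,1,2,1,2,38] for √375; ℓ=10 ⇒ convergent index 9
a_0=19:  p_0=19·1+0=19,  q_0=19·0+1=1
a_1=2:  p_1=2·19+1=39,  q_1=2·1+0=2
…
a_4=1:  p_4=1·155+58=213,  q_4=1·8+3=11
a_5=5:  p_5=5·213+155=1220,  q_5=5·11+8=63
a_6=1:  p_6=1·1220+213=1433,  q_6=1·63+11=74
…
a_8=1:  p_8=1·4086+1433=5519,  q_8=1·211+74=285
a_9=2:  p_9=2·5519+4086=15124,  q_9=2·285+211=781
→ (15124, 781).  Check: 15124²=228735376, 375·781²=228735375, difference 1.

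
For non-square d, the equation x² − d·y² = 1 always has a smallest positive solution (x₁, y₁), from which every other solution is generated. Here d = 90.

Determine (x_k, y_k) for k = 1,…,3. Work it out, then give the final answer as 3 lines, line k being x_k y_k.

√90 = [9; 2,18, …], period ℓ=2 (even) → k=1
k=0  a_k=9  p_k/q_k = 9/1
k=1  a_k=2  p_k/q_k = 19/2
(x₁, y₁) = (19, 2);  19² − 90·2² = 1 ✓
k=2:  x_2 = 19·19+90·2·2 = 721,  y_2 = 19·2+2·19 = 76
k=3:  x_3 = 19·721+90·2·76 = 27379,  y_3 = 19·76+2·721 = 2886

19 2
721 76
27379 2886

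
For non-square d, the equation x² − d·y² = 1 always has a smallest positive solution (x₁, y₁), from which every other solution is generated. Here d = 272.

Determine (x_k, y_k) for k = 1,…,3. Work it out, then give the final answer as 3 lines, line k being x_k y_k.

33 2
2177 132
143649 8710

√272 = [16; 2,32, …], period ℓ=2 (even) → k=1
k=0  a_k=16  p_k/q_k = 16/1
k=1  a_k=2  p_k/q_k = 33/2
(x₁, y₁) = (33, 2);  33² − 272·2² = 1 ✓
n=2: (33,2)∘(33,2) = (33·33+272·2·2, 33·2+2·33) = (2177,132)
n=3: (2177,132)∘(33,2) = (33·2177+272·2·132, 33·132+2·2177) = (143649,8710)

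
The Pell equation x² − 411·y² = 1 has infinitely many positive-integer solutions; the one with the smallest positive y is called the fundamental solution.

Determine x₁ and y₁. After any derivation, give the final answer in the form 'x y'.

√411 → a₀=20, period (3,1,1,1,19,1,1,1,3,40); ℓ=10 even so k=9
i=0: a=20 ⇒ p=20, q=1
…
i=3: a=1 ⇒ p=142, q=7
…
i=5: a=19 ⇒ p=4379, q=216
i=6: a=1 ⇒ p=4602, q=227
i=7: a=1 ⇒ p=8981, q=443
i=8: a=1 ⇒ p=13583, q=670
i=9: a=3 ⇒ p=49730, q=2453
fundamental: x₁=49730, y₁=2453  (since 2473072900 − 411·6017209 = 1)

49730 2453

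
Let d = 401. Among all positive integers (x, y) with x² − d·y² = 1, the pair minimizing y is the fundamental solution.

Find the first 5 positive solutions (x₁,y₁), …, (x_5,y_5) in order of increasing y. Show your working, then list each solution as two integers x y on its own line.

[20; 40] for √401; ℓ=1 ⇒ convergent index 1
i=0: a=20 ⇒ p=20, q=1
i=1: a=40 ⇒ p=801, q=40
→ (801, 40).  Check: 801²=641601, 401·40²=641600, difference 1.
(801+40√401)^2 = 1283201 + 64080√401
(801+40√401)^3 = 2055687201 + 102656120√401
(801+40√401)^4 = 3293209612801 + 164455040160√401
(801+40√401)^5 = 5275719744020001 + 263456871680200√401

801 40
1283201 64080
2055687201 102656120
3293209612801 164455040160
5275719744020001 263456871680200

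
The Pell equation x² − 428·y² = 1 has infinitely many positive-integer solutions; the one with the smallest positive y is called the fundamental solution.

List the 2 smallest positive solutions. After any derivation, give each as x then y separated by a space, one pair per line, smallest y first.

d=428: √d = [20; 1,2,4,1,5,10,5,1,4,2,1,40] (ℓ=12, even), read p_11/q_11
k=0  a_k=20  p_k/q_k = 20/1
k=1  a_k=1  p_k/q_k = 21/1
…
k=3  a_k=4  p_k/q_k = 269/13
…
k=6  a_k=10  p_k/q_k = 19571/946
…
k=8  a_k=1  p_k/q_k = 119350/5769
k=9  a_k=4  p_k/q_k = 577179/27899
k=10  a_k=2  p_k/q_k = 1273708/61567
k=11  a_k=1  p_k/q_k = 1850887/89466
(x₁, y₁) = (1850887, 89466);  1850887² − 428·89466² = 1 ✓
(1850887+89466√428)^2 = 6851565373537 + 331182912684√428

1850887 89466
6851565373537 331182912684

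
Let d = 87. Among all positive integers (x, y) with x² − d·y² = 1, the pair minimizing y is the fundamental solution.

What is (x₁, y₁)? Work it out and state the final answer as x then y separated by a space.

√87 → a₀=9, period (3,18); ℓ=2 even so k=1
step 0: (9, 1)  from 9·(1,0) + (0,1)
step 1: (28, 3)  from 3·(9,1) + (1,0)
→ (28, 3).  Check: 28²=784, 87·3²=783, difference 1.

28 3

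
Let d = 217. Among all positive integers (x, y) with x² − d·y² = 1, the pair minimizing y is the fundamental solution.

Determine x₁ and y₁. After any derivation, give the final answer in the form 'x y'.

3844063 260952

[14; 1,2,1,2,1,…,2,1,28] for √217; ℓ=16 ⇒ convergent index 15
i=0: a=14 ⇒ p=14, q=1
i=1: a=1 ⇒ p=15, q=1
…
i=3: a=1 ⇒ p=59, q=4
i=4: a=2 ⇒ p=162, q=11
i=5: a=1 ⇒ p=221, q=15
i=6: a=1 ⇒ p=383, q=26
i=7: a=9 ⇒ p=3668, q=249
i=8: a=4 ⇒ p=15055, q=1022
i=9: a=9 ⇒ p=139163, q=9447
i=10: a=1 ⇒ p=154218, q=10469
i=11: a=1 ⇒ p=293381, q=19916
…
i=13: a=1 ⇒ p=1034361, q=70217
i=14: a=2 ⇒ p=2809702, q=190735
i=15: a=1 ⇒ p=3844063, q=260952
(x₁, y₁) = (3844063, 260952);  3844063² − 217·260952² = 1 ✓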